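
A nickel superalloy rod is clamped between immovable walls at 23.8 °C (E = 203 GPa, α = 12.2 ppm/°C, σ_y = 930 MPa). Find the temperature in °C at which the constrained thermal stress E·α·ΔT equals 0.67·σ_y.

E·α·ΔT = 623.1 MPa ⇒ ΔT = 623.1 / (203.0×10³ × 12.2×10⁻⁶) = 251.6 K.
T = 23.8 + 251.6 = 275.4 °C.

275 °C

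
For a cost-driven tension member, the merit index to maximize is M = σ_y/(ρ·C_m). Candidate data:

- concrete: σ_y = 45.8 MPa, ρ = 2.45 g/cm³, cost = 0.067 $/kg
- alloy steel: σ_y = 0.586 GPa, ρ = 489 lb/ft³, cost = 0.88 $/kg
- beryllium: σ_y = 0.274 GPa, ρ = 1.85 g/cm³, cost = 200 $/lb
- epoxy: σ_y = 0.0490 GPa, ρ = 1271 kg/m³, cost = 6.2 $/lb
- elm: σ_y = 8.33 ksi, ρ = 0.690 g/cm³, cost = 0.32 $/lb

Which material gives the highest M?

In SI units:
  concrete: σ_y = 45.80 MPa, ρ = 2450 kg/m³, cost = 0.06700 $/kg
  alloy steel: σ_y = 586.0 MPa, ρ = 7833 kg/m³, cost = 0.8800 $/kg
  beryllium: σ_y = 274.0 MPa, ρ = 1850 kg/m³, cost = 440.9 $/kg
  epoxy: σ_y = 49.00 MPa, ρ = 1271 kg/m³, cost = 13.67 $/kg
  elm: σ_y = 57.43 MPa, ρ = 690.0 kg/m³, cost = 0.7055 $/kg
  concrete: M = 279 kN·m per $
  elm: M = 118 kN·m per $
  alloy steel: M = 85.0 kN·m per $
  epoxy: M = 2.82 kN·m per $
  beryllium: M = 0.336 kN·m per $
The maximum is for concrete.

concrete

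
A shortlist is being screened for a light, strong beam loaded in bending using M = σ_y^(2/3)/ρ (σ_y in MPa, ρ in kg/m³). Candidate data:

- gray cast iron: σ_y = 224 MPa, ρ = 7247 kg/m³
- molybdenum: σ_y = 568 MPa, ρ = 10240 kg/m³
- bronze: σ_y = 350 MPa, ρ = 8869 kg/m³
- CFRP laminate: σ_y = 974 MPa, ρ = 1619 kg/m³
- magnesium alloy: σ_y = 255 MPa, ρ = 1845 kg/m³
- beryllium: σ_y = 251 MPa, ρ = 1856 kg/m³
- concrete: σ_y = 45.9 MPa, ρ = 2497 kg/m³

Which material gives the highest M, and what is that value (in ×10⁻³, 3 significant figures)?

CFRP laminate, M = 60.7×10⁻³

Per-candidate index values:
  CFRP laminate: M = 60.7×10⁻³
  magnesium alloy: M = 21.8×10⁻³
  beryllium: M = 21.4×10⁻³
  molybdenum: M = 6.70×10⁻³
  bronze: M = 5.60×10⁻³
  concrete: M = 5.13×10⁻³
  gray cast iron: M = 5.09×10⁻³
The maximum is for CFRP laminate.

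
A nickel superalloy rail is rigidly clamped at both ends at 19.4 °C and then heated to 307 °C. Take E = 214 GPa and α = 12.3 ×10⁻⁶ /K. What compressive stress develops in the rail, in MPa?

ΔT = 287.6 K. Constrained thermal stress σ = E·α·ΔT = 214.0×10³ MPa × 12.3×10⁻⁶ × 287.6 = 757 MPa (compressive).

757 MPa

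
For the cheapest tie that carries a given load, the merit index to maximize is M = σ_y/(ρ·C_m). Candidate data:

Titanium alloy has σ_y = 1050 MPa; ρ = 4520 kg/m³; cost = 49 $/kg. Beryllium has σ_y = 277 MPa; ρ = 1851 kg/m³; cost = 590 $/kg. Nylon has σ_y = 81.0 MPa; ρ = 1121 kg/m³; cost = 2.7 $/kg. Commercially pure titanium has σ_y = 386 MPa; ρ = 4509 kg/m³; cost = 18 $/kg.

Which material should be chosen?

Per-candidate index values:
  nylon: M = 26.8 kN·m per $
  commercially pure titanium: M = 4.76 kN·m per $
  titanium alloy: M = 4.74 kN·m per $
  beryllium: M = 0.254 kN·m per $
Highest index: nylon.

nylon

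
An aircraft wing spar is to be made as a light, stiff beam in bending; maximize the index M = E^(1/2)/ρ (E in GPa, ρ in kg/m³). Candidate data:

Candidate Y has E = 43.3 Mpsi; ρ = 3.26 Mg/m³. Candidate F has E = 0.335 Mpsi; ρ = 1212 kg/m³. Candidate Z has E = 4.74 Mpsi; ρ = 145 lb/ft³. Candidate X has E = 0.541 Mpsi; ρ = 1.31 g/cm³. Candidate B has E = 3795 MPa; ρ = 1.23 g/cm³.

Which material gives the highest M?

candidate Y

After converting to SI:
  candidate Y: E = 298.5 GPa, ρ = 3260 kg/m³
  candidate F: E = 2.310 GPa, ρ = 1212 kg/m³
  candidate Z: E = 32.68 GPa, ρ = 2323 kg/m³
  candidate X: E = 3.730 GPa, ρ = 1310 kg/m³
  candidate B: E = 3.795 GPa, ρ = 1230 kg/m³
  candidate Y: M = 5.30×10⁻³
  candidate Z: M = 2.46×10⁻³
  candidate B: M = 1.58×10⁻³
  candidate X: M = 1.47×10⁻³
  candidate F: M = 1.25×10⁻³
Candidate Y ranks first.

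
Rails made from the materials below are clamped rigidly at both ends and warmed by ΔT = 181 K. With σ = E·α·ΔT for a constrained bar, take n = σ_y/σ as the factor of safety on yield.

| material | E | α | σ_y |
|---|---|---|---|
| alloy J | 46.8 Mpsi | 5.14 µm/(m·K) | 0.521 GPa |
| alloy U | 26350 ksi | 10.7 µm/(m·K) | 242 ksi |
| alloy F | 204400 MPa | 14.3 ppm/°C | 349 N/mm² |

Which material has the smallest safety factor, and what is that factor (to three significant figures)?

Converting E to GPa, α to ×10⁻⁶/K, σ_y to MPa, then σ and n for each:
  alloy J: E = 322.7, α = 5.14, σ_y = 521.0 → σ = 300 MPa, n = 1.74
  alloy U: E = 181.7, α = 10.7, σ_y = 1669 → σ = 352 MPa, n = 4.74
  alloy F: E = 204.4, α = 14.3, σ_y = 349.0 → σ = 529 MPa, n = 0.660
The minimum is alloy F at n = 0.660.

alloy F, n = 0.660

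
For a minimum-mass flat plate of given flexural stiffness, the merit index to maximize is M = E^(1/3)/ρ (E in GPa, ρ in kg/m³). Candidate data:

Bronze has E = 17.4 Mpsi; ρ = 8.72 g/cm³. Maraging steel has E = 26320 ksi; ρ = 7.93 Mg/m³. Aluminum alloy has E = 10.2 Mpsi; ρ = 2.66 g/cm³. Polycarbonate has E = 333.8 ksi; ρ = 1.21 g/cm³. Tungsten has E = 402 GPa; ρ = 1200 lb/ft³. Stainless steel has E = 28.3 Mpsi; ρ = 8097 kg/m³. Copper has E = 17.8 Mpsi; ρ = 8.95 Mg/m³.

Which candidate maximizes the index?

After converting to SI:
  bronze: E = 120.0 GPa, ρ = 8720 kg/m³
  maraging steel: E = 181.5 GPa, ρ = 7930 kg/m³
  aluminum alloy: E = 70.33 GPa, ρ = 2660 kg/m³
  polycarbonate: E = 2.301 GPa, ρ = 1210 kg/m³
  tungsten: E = 402.0 GPa, ρ = 19220 kg/m³
  stainless steel: E = 195.1 GPa, ρ = 8097 kg/m³
  copper: E = 122.7 GPa, ρ = 8950 kg/m³
  aluminum alloy: M = 1.55×10⁻³
  polycarbonate: M = 1.09×10⁻³
  stainless steel: M = 0.716×10⁻³
  maraging steel: M = 0.714×10⁻³
  bronze: M = 0.566×10⁻³
  copper: M = 0.555×10⁻³
  tungsten: M = 0.384×10⁻³
Aluminum alloy has the largest M.

aluminum alloy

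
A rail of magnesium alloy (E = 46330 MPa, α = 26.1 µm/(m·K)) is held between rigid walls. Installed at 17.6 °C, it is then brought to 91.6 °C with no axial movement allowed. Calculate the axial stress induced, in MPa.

E = 46330 MPa = 46.33 GPa.
ΔT = 74.00 K. Constrained thermal stress σ = E·α·ΔT = 46.33×10³ MPa × 26.1×10⁻⁶ × 74.00 = 89.5 MPa (compressive).

89.5 MPa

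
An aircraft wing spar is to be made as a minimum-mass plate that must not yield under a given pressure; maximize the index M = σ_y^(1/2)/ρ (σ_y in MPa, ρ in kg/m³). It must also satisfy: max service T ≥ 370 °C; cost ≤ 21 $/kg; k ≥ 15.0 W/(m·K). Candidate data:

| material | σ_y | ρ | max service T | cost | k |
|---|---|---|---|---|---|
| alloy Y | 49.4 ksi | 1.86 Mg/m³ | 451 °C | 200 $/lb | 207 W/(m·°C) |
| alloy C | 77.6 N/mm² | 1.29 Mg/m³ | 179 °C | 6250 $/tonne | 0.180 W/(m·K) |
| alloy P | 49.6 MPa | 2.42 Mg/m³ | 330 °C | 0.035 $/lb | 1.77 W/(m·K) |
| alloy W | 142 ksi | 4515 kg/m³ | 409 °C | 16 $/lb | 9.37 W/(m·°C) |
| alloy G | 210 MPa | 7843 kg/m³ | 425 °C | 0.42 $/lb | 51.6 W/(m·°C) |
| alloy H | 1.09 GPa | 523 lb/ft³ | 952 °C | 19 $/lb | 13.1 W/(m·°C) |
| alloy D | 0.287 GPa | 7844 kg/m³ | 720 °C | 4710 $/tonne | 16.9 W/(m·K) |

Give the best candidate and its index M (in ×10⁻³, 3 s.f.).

alloy D, M = 2.16×10⁻³

Screen on constraints: max service T ≥ 370 °C; cost ≤ 21 $/kg; k ≥ 15.0 W/(m·K). Survivors: alloy G, alloy D.
After converting to SI:
  alloy G: σ_y = 210.0 MPa, ρ = 7843 kg/m³
  alloy D: σ_y = 287.0 MPa, ρ = 7844 kg/m³
  alloy D: M = 2.16×10⁻³
  alloy G: M = 1.85×10⁻³
Alloy D ranks first.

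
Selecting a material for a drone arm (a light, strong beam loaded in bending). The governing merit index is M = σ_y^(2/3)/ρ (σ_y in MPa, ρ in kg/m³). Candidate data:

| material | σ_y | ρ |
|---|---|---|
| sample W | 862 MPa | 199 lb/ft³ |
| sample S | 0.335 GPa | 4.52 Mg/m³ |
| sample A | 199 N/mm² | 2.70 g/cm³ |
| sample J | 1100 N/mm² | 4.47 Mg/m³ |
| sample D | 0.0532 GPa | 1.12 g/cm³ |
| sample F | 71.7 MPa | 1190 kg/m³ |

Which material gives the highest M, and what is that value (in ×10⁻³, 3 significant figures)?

Convert each candidate to consistent units, then evaluate M:
  sample W: σ_y = 862.0 MPa, ρ = 3188 kg/m³
  sample S: σ_y = 335.0 MPa, ρ = 4520 kg/m³
  sample A: σ_y = 199.0 MPa, ρ = 2700 kg/m³
  sample J: σ_y = 1100 MPa, ρ = 4470 kg/m³
  sample D: σ_y = 53.20 MPa, ρ = 1120 kg/m³
  sample F: σ_y = 71.70 MPa, ρ = 1190 kg/m³
  sample W: M = 28.4×10⁻³
  sample J: M = 23.8×10⁻³
  sample F: M = 14.5×10⁻³
  sample D: M = 12.6×10⁻³
  sample A: M = 12.6×10⁻³
  sample S: M = 10.7×10⁻³
The maximum is for sample W.

sample W, M = 28.4×10⁻³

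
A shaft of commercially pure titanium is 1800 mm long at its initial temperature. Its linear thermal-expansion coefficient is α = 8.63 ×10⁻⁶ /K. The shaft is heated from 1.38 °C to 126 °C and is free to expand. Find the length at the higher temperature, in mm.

ΔT = 126 − 1.38 = 124.6 K.
ΔL = α·L₀·ΔT = 8.63×10⁻⁶ × 1800 mm × 124.6 K = 1.94 mm.
L = L₀ + ΔL = 1800 + 1.94 = 1801.9 mm.

1801.9 mm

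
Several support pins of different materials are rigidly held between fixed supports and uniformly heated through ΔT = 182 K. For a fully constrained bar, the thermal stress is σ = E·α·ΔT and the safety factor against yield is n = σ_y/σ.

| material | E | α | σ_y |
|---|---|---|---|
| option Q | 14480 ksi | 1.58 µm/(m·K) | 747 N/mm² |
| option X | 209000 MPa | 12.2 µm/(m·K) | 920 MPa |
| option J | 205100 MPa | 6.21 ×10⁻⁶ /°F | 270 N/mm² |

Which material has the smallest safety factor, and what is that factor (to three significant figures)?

In consistent units (E in GPa, α in ×10⁻⁶/K, σ_y in MPa):
  option Q: E = 99.84, α = 1.58, σ_y = 747.0 → σ = 28.7 MPa, n = 26.0
  option X: E = 209.0, α = 12.2, σ_y = 920.0 → σ = 464 MPa, n = 1.98
  option J: E = 205.1, α = 11.2, σ_y = 270.0 → σ = 417 MPa, n = 0.647
The minimum is option J at n = 0.647.

option J, n = 0.647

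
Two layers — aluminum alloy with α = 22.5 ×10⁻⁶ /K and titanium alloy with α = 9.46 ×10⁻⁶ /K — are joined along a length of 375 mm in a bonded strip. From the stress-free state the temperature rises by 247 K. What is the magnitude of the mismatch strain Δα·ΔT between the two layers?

3.22×10⁻³

Δα = |22.5 − 9.46|×10⁻⁶/K = 13.0×10⁻⁶/K.
Mismatch strain = Δα·ΔT = 13.0×10⁻⁶ × 247.0 = 3.22×10⁻³.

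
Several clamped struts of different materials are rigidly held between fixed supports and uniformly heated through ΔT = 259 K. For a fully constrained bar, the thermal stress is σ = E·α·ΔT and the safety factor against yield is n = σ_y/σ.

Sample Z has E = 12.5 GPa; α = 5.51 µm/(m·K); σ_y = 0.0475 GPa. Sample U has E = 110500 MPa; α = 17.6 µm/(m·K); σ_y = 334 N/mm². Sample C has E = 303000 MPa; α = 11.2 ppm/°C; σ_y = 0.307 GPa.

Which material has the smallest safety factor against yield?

sample C

In consistent units (E in GPa, α in ×10⁻⁶/K, σ_y in MPa):
  sample Z: E = 12.50, α = 5.51, σ_y = 47.50 → σ = 17.8 MPa, n = 2.66
  sample U: E = 110.5, α = 17.6, σ_y = 334.0 → σ = 504 MPa, n = 0.663
  sample C: E = 303.0, α = 11.2, σ_y = 307.0 → σ = 879 MPa, n = 0.349
Smallest n: sample C with n = 0.349.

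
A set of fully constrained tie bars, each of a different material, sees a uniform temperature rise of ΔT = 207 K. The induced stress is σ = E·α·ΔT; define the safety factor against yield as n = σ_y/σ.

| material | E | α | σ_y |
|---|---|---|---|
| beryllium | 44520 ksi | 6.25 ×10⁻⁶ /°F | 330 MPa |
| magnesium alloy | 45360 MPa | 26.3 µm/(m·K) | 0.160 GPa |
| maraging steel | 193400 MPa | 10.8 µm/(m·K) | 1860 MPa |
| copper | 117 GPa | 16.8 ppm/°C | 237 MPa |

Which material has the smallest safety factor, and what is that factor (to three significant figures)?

beryllium, n = 0.462

In consistent units (E in GPa, α in ×10⁻⁶/K, σ_y in MPa):
  beryllium: E = 307.0, α = 11.2, σ_y = 330.0 → σ = 715 MPa, n = 0.462
  magnesium alloy: E = 45.36, α = 26.3, σ_y = 160.0 → σ = 247 MPa, n = 0.648
  maraging steel: E = 193.4, α = 10.8, σ_y = 1860 → σ = 432 MPa, n = 4.30
  copper: E = 117.0, α = 16.8, σ_y = 237.0 → σ = 407 MPa, n = 0.582
Beryllium has the lowest safety factor, n = 0.462.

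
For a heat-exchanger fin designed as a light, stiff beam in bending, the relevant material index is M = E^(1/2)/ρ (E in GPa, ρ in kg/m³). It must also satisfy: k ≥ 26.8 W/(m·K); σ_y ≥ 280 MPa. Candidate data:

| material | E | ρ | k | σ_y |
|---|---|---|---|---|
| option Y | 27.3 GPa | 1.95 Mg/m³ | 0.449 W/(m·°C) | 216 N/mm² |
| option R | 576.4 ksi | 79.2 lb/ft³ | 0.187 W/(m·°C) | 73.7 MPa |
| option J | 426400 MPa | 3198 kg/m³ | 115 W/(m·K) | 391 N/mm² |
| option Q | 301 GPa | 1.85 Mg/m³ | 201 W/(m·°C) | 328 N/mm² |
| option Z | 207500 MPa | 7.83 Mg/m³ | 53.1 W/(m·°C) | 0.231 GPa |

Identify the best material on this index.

option Q

Screen on constraints: k ≥ 26.8 W/(m·K); σ_y ≥ 280 MPa. Survivors: option J, option Q.
Convert each candidate to consistent units, then evaluate M:
  option J: E = 426.4 GPa, ρ = 3198 kg/m³
  option Q: E = 301.0 GPa, ρ = 1850 kg/m³
  option Q: M = 9.38×10⁻³
  option J: M = 6.46×10⁻³
Option Q ranks first.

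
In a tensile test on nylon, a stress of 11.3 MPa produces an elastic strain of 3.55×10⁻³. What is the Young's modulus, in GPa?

3.18 GPa

E = σ/ε = 11.3 MPa / 3.55×10⁻³ = 3183 MPa = 3.18 GPa.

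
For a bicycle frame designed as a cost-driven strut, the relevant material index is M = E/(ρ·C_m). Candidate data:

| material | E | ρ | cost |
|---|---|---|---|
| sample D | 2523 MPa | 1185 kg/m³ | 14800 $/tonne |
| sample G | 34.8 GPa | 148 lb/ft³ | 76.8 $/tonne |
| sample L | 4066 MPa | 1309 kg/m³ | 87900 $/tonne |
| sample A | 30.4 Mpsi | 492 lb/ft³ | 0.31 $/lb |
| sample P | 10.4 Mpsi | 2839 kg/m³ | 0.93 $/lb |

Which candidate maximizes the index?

sample G

In SI units:
  sample D: E = 2.523 GPa, ρ = 1185 kg/m³, cost = 14.80 $/kg
  sample G: E = 34.80 GPa, ρ = 2371 kg/m³, cost = 0.07680 $/kg
  sample L: E = 4.066 GPa, ρ = 1309 kg/m³, cost = 87.90 $/kg
  sample A: E = 209.6 GPa, ρ = 7881 kg/m³, cost = 0.6834 $/kg
  sample P: E = 71.71 GPa, ρ = 2839 kg/m³, cost = 2.050 $/kg
  sample G: M = 191 MN·m per $
  sample A: M = 38.9 MN·m per $
  sample P: M = 12.3 MN·m per $
  sample D: M = 0.144 MN·m per $
  sample L: M = 0.0353 MN·m per $
The maximum is for sample G.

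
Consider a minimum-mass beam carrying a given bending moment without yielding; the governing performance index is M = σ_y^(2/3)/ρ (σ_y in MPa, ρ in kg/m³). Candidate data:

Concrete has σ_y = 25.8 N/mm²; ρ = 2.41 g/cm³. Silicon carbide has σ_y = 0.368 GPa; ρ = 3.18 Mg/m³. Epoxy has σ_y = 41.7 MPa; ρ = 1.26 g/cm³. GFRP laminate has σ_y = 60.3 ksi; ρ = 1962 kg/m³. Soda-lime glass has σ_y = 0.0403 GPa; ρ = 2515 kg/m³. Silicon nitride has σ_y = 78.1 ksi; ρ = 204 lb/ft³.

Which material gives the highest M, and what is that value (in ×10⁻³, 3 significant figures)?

After converting to SI:
  concrete: σ_y = 25.80 MPa, ρ = 2410 kg/m³
  silicon carbide: σ_y = 368.0 MPa, ρ = 3180 kg/m³
  epoxy: σ_y = 41.70 MPa, ρ = 1260 kg/m³
  GFRP laminate: σ_y = 415.8 MPa, ρ = 1962 kg/m³
  soda-lime glass: σ_y = 40.30 MPa, ρ = 2515 kg/m³
  silicon nitride: σ_y = 538.5 MPa, ρ = 3268 kg/m³
  GFRP laminate: M = 28.4×10⁻³
  silicon nitride: M = 20.3×10⁻³
  silicon carbide: M = 16.1×10⁻³
  epoxy: M = 9.54×10⁻³
  soda-lime glass: M = 4.67×10⁻³
  concrete: M = 3.62×10⁻³
Highest index: GFRP laminate.

GFRP laminate, M = 28.4×10⁻³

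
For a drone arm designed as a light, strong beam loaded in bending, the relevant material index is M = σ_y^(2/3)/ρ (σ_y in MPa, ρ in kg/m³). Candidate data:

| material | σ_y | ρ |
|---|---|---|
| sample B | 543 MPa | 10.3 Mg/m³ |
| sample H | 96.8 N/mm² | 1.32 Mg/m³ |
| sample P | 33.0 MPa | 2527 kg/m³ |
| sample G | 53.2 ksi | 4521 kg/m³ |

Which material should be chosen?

In SI units:
  sample B: σ_y = 543.0 MPa, ρ = 10300 kg/m³
  sample H: σ_y = 96.80 MPa, ρ = 1320 kg/m³
  sample P: σ_y = 33.00 MPa, ρ = 2527 kg/m³
  sample G: σ_y = 366.8 MPa, ρ = 4521 kg/m³
  sample H: M = 16.0×10⁻³
  sample G: M = 11.3×10⁻³
  sample B: M = 6.46×10⁻³
  sample P: M = 4.07×10⁻³
Sample H has the largest M.

sample H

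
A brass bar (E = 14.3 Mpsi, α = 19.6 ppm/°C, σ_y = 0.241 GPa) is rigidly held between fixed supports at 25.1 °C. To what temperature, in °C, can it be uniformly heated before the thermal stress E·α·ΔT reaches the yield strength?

E = 14.3 Mpsi = 98.60 GPa.
σ_y = 0.241 GPa = 241.0 MPa.
E·α·ΔT = 241.0 MPa ⇒ ΔT = 241.0 / (98.60×10³ × 19.6×10⁻⁶) = 124.7 K.
T = 25.1 + 124.7 = 149.8 °C.

150 °C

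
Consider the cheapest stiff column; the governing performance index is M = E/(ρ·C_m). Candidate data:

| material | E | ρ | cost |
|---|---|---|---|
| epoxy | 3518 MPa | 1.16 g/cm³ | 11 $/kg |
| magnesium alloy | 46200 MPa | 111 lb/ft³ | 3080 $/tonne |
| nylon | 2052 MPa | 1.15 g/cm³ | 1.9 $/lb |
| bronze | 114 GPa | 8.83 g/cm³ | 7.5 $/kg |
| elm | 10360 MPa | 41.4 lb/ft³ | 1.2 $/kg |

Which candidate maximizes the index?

elm

Convert each candidate to consistent units, then evaluate M:
  epoxy: E = 3.518 GPa, ρ = 1160 kg/m³, cost = 11.00 $/kg
  magnesium alloy: E = 46.20 GPa, ρ = 1778 kg/m³, cost = 3.080 $/kg
  nylon: E = 2.052 GPa, ρ = 1150 kg/m³, cost = 4.189 $/kg
  bronze: E = 114.0 GPa, ρ = 8830 kg/m³, cost = 7.500 $/kg
  elm: E = 10.36 GPa, ρ = 663.2 kg/m³, cost = 1.200 $/kg
  elm: M = 13.0 MN·m per $
  magnesium alloy: M = 8.44 MN·m per $
  bronze: M = 1.72 MN·m per $
  nylon: M = 0.426 MN·m per $
  epoxy: M = 0.276 MN·m per $
The maximum is for elm.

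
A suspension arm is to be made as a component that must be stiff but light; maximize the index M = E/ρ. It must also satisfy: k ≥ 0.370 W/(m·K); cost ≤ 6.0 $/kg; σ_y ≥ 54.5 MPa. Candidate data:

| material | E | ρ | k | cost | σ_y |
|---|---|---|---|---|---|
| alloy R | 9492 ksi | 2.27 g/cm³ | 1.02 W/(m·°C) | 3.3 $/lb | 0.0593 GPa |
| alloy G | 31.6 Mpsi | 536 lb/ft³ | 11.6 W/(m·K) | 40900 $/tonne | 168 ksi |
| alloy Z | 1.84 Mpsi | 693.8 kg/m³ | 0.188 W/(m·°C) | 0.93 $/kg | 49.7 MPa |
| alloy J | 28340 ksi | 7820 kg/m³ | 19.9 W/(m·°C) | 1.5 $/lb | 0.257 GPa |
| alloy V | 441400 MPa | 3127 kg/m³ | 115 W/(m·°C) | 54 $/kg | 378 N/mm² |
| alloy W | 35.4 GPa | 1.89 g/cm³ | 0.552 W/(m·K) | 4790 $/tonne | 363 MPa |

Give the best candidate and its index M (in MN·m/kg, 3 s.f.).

alloy J, M = 25.0 MN·m/kg

Screen on constraints: k ≥ 0.370 W/(m·K); cost ≤ 6.0 $/kg; σ_y ≥ 54.5 MPa. Survivors: alloy J, alloy W.
Convert each candidate to consistent units, then evaluate M:
  alloy J: E = 195.4 GPa, ρ = 7820 kg/m³
  alloy W: E = 35.40 GPa, ρ = 1890 kg/m³
  alloy J: M = 25.0 MN·m/kg
  alloy W: M = 18.7 MN·m/kg
Highest index: alloy J.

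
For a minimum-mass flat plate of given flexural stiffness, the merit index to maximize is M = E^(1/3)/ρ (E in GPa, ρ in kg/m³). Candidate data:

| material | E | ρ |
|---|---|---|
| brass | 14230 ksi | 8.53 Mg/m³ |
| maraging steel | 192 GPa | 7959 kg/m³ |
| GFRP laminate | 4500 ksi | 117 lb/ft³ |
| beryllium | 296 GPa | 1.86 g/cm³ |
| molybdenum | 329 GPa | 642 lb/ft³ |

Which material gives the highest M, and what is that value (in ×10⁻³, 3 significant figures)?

beryllium, M = 3.58×10⁻³

Convert each candidate to consistent units, then evaluate M:
  brass: E = 98.11 GPa, ρ = 8530 kg/m³
  maraging steel: E = 192.0 GPa, ρ = 7959 kg/m³
  GFRP laminate: E = 31.03 GPa, ρ = 1874 kg/m³
  beryllium: E = 296.0 GPa, ρ = 1860 kg/m³
  molybdenum: E = 329.0 GPa, ρ = 10280 kg/m³
  beryllium: M = 3.58×10⁻³
  GFRP laminate: M = 1.68×10⁻³
  maraging steel: M = 0.725×10⁻³
  molybdenum: M = 0.671×10⁻³
  brass: M = 0.541×10⁻³
The maximum is for beryllium.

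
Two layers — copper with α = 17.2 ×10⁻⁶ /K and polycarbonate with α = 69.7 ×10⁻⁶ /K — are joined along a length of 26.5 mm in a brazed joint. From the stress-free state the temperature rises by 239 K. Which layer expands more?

polycarbonate

α(copper) = 17.2×10⁻⁶/K vs α(polycarbonate) = 69.7×10⁻⁶/K.
Higher α expands more for the same ΔT: polycarbonate.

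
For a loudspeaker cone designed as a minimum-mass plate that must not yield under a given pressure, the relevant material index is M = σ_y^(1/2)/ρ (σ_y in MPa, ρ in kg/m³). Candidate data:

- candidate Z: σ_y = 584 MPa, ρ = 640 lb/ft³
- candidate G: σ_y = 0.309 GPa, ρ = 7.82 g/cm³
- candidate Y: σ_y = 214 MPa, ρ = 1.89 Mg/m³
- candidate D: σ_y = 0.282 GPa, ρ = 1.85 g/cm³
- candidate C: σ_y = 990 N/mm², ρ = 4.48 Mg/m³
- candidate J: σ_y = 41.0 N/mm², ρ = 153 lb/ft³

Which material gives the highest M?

candidate D

After converting to SI:
  candidate Z: σ_y = 584.0 MPa, ρ = 10250 kg/m³
  candidate G: σ_y = 309.0 MPa, ρ = 7820 kg/m³
  candidate Y: σ_y = 214.0 MPa, ρ = 1890 kg/m³
  candidate D: σ_y = 282.0 MPa, ρ = 1850 kg/m³
  candidate C: σ_y = 990.0 MPa, ρ = 4480 kg/m³
  candidate J: σ_y = 41.00 MPa, ρ = 2451 kg/m³
  candidate D: M = 9.08×10⁻³
  candidate Y: M = 7.74×10⁻³
  candidate C: M = 7.02×10⁻³
  candidate J: M = 2.61×10⁻³
  candidate Z: M = 2.36×10⁻³
  candidate G: M = 2.25×10⁻³
Candidate D has the largest M.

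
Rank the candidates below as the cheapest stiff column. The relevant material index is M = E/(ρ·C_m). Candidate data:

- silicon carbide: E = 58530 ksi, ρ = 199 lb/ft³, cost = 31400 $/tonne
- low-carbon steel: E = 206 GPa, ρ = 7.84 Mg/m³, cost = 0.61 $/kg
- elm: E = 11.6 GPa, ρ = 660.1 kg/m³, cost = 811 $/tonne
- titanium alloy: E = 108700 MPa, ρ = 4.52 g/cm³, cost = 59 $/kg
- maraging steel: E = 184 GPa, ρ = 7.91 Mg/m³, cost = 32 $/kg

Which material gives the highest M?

low-carbon steel

After converting to SI:
  silicon carbide: E = 403.6 GPa, ρ = 3188 kg/m³, cost = 31.40 $/kg
  low-carbon steel: E = 206.0 GPa, ρ = 7840 kg/m³, cost = 0.6100 $/kg
  elm: E = 11.60 GPa, ρ = 660.1 kg/m³, cost = 0.8110 $/kg
  titanium alloy: E = 108.7 GPa, ρ = 4520 kg/m³, cost = 59.00 $/kg
  maraging steel: E = 184.0 GPa, ρ = 7910 kg/m³, cost = 32.00 $/kg
  low-carbon steel: M = 43.1 MN·m per $
  elm: M = 21.7 MN·m per $
  silicon carbide: M = 4.03 MN·m per $
  maraging steel: M = 0.727 MN·m per $
  titanium alloy: M = 0.408 MN·m per $
Low-carbon steel ranks first.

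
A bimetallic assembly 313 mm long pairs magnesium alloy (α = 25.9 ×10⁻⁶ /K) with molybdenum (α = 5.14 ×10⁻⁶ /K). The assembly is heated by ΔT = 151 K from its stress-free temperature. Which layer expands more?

magnesium alloy

α(magnesium alloy) = 25.9×10⁻⁶/K vs α(molybdenum) = 5.14×10⁻⁶/K.
Higher α expands more for the same ΔT: magnesium alloy.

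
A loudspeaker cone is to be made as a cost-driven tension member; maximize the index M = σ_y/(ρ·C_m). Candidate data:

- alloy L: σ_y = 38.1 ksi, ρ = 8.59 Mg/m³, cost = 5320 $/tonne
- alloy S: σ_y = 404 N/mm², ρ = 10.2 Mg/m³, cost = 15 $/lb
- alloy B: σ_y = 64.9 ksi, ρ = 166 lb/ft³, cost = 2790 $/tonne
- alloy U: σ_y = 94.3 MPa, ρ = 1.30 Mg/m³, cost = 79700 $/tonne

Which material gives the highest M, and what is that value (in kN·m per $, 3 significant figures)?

Convert each candidate to consistent units, then evaluate M:
  alloy L: σ_y = 262.7 MPa, ρ = 8590 kg/m³, cost = 5.320 $/kg
  alloy S: σ_y = 404.0 MPa, ρ = 10200 kg/m³, cost = 33.07 $/kg
  alloy B: σ_y = 447.5 MPa, ρ = 2659 kg/m³, cost = 2.790 $/kg
  alloy U: σ_y = 94.30 MPa, ρ = 1300 kg/m³, cost = 79.70 $/kg
  alloy B: M = 60.3 kN·m per $
  alloy L: M = 5.75 kN·m per $
  alloy S: M = 1.20 kN·m per $
  alloy U: M = 0.910 kN·m per $
Alloy B ranks first.

alloy B, M = 60.3 kN·m per $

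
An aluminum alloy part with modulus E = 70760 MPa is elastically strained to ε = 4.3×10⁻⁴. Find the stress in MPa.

30.4 MPa

E = 70760 MPa = 70.76 GPa.
σ = E·ε = 70760 MPa × 4.3×10⁻⁴ = 30.4 MPa.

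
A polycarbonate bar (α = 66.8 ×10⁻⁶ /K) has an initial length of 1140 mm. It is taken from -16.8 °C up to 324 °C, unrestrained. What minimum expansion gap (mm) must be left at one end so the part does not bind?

26.0 mm

ΔT = 324 − (-16.8) = 340.8 K.
ΔL = α·L₀·ΔT = 66.8×10⁻⁶ × 1140 mm × 340.8 K = 26.0 mm.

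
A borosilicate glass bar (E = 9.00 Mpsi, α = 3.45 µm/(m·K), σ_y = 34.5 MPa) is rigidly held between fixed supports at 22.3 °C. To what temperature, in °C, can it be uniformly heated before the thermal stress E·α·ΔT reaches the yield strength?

E = 9.00 Mpsi = 62.05 GPa.
E·α·ΔT = 34.50 MPa ⇒ ΔT = 34.50 / (62.05×10³ × 3.45×10⁻⁶) = 161.2 K.
T = 22.3 + 161.2 = 183.5 °C.

183 °C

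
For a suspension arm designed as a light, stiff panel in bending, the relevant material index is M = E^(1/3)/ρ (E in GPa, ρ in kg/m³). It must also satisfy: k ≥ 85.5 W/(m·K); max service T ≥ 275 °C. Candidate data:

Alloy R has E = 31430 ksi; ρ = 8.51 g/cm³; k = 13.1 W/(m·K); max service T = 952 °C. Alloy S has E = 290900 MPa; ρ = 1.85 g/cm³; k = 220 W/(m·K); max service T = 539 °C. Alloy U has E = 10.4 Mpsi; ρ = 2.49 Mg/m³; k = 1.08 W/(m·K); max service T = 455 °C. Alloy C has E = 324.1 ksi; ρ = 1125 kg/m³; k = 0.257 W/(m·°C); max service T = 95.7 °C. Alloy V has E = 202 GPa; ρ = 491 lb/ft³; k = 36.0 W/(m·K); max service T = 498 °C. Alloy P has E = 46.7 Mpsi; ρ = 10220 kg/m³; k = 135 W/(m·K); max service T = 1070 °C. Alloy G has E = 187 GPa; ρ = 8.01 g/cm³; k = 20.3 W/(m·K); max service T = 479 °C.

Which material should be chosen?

Screen on constraints: k ≥ 85.5 W/(m·K); max service T ≥ 275 °C. Survivors: alloy S, alloy P.
Convert each candidate to consistent units, then evaluate M:
  alloy S: E = 290.9 GPa, ρ = 1850 kg/m³
  alloy P: E = 322.0 GPa, ρ = 10220 kg/m³
  alloy S: M = 3.58×10⁻³
  alloy P: M = 0.671×10⁻³
Alloy S has the largest M.

alloy S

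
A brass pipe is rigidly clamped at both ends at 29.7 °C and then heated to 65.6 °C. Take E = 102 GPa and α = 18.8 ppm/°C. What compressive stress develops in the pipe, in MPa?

68.8 MPa

ΔT = 35.90 K. Constrained thermal stress σ = E·α·ΔT = 102.0×10³ MPa × 18.8×10⁻⁶ × 35.90 = 68.8 MPa (compressive).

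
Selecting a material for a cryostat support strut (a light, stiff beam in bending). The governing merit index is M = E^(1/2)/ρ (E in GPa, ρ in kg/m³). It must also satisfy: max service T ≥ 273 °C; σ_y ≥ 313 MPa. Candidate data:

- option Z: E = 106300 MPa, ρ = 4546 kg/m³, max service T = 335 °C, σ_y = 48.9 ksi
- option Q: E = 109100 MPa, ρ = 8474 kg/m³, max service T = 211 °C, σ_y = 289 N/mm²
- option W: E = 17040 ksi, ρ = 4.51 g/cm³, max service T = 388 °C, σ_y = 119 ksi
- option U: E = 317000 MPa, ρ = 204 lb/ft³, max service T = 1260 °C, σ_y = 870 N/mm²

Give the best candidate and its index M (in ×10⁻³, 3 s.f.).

Screen on constraints: max service T ≥ 273 °C; σ_y ≥ 313 MPa. Survivors: option Z, option W, option U.
In SI units:
  option Z: E = 106.3 GPa, ρ = 4546 kg/m³
  option W: E = 117.5 GPa, ρ = 4510 kg/m³
  option U: E = 317.0 GPa, ρ = 3268 kg/m³
  option U: M = 5.45×10⁻³
  option W: M = 2.40×10⁻³
  option Z: M = 2.27×10⁻³
Option U ranks first.

option U, M = 5.45×10⁻³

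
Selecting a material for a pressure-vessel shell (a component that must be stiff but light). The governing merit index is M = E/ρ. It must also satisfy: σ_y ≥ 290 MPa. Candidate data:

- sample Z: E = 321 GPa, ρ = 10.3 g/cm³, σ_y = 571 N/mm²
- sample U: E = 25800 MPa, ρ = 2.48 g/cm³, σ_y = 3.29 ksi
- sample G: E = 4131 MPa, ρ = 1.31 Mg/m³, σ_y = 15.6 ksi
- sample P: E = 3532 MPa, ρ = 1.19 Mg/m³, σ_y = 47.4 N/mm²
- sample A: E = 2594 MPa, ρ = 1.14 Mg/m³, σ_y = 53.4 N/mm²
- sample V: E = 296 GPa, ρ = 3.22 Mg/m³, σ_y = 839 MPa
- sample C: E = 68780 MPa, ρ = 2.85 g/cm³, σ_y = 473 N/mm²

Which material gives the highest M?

Screen on constraints: σ_y ≥ 290 MPa. Survivors: sample Z, sample V, sample C.
After converting to SI:
  sample Z: E = 321.0 GPa, ρ = 10300 kg/m³
  sample V: E = 296.0 GPa, ρ = 3220 kg/m³
  sample C: E = 68.78 GPa, ρ = 2850 kg/m³
  sample V: M = 91.9 MN·m/kg
  sample Z: M = 31.2 MN·m/kg
  sample C: M = 24.1 MN·m/kg
The maximum is for sample V.

sample V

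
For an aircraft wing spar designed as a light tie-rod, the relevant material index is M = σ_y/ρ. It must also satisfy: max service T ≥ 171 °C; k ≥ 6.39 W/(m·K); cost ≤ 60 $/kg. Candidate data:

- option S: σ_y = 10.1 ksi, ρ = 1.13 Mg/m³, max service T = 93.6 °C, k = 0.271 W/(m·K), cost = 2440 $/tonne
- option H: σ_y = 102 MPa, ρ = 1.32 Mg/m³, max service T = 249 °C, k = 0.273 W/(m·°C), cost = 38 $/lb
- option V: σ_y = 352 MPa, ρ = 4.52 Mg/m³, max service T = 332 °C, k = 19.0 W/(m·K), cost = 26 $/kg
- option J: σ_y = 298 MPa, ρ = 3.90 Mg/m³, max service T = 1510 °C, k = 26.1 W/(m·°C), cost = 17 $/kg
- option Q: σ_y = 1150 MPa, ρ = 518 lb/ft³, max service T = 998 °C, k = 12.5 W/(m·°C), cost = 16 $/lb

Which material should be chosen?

Screen on constraints: max service T ≥ 171 °C; k ≥ 6.39 W/(m·K); cost ≤ 60 $/kg. Survivors: option V, option J, option Q.
In SI units:
  option V: σ_y = 352.0 MPa, ρ = 4520 kg/m³
  option J: σ_y = 298.0 MPa, ρ = 3900 kg/m³
  option Q: σ_y = 1150 MPa, ρ = 8298 kg/m³
  option Q: M = 139 kN·m/kg
  option V: M = 77.9 kN·m/kg
  option J: M = 76.4 kN·m/kg
Option Q has the largest M.

option Q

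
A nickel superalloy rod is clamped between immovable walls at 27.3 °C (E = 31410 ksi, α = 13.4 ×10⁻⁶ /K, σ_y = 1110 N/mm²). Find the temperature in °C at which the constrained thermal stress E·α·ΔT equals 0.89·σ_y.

E = 31410 ksi = 216.6 GPa.
σ_y = 1110 N/mm² = 1110 MPa.
E·α·ΔT = 987.9 MPa ⇒ ΔT = 987.9 / (216.6×10³ × 13.4×10⁻⁶) = 340.4 K.
T = 27.3 + 340.4 = 367.7 °C.

368 °C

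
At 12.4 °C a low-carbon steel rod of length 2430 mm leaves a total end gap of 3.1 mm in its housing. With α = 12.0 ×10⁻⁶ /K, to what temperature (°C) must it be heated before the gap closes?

119 °C

α·L₀·ΔT = 3.1 mm ⇒ ΔT = 3.1 / (12.0×10⁻⁶ × 2430.0) = 106.3 K.
T = 12.4 + 106.3 = 118.7 °C.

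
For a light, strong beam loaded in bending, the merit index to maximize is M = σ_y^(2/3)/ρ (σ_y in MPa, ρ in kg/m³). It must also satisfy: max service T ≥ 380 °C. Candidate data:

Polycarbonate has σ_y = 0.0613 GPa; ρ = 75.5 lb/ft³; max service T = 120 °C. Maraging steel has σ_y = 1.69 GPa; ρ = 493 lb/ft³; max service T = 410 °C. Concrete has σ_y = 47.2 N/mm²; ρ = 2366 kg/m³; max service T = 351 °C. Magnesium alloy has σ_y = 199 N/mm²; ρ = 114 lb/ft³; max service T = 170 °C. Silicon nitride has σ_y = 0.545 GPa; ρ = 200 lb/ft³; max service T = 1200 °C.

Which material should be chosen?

silicon nitride

Screen on constraints: max service T ≥ 380 °C. Survivors: maraging steel, silicon nitride.
After converting to SI:
  maraging steel: σ_y = 1690 MPa, ρ = 7897 kg/m³
  silicon nitride: σ_y = 545.0 MPa, ρ = 3204 kg/m³
  silicon nitride: M = 20.8×10⁻³
  maraging steel: M = 18.0×10⁻³
Silicon nitride ranks first.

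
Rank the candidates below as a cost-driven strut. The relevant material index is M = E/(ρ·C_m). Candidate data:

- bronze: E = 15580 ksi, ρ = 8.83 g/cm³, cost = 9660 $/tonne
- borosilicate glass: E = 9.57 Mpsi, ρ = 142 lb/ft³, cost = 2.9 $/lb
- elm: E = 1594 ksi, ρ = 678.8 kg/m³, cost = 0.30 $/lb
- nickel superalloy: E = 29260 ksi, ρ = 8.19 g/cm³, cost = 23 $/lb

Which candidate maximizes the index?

elm

Convert each candidate to consistent units, then evaluate M:
  bronze: E = 107.4 GPa, ρ = 8830 kg/m³, cost = 9.660 $/kg
  borosilicate glass: E = 65.98 GPa, ρ = 2275 kg/m³, cost = 6.393 $/kg
  elm: E = 10.99 GPa, ρ = 678.8 kg/m³, cost = 0.6614 $/kg
  nickel superalloy: E = 201.7 GPa, ρ = 8190 kg/m³, cost = 50.71 $/kg
  elm: M = 24.5 MN·m per $
  borosilicate glass: M = 4.54 MN·m per $
  bronze: M = 1.26 MN·m per $
  nickel superalloy: M = 0.486 MN·m per $
The maximum is for elm.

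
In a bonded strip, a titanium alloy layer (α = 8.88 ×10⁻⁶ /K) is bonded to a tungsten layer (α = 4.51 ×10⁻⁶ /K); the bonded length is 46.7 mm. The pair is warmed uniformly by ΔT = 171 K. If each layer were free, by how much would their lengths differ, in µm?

34.9 µm

Δα = |8.88 − 4.51|×10⁻⁶/K = 4.37×10⁻⁶/K.
ΔL_mismatch = Δα·L·ΔT = 4.37×10⁻⁶ × 46.7 mm × 171.0 K = 34.9 µm.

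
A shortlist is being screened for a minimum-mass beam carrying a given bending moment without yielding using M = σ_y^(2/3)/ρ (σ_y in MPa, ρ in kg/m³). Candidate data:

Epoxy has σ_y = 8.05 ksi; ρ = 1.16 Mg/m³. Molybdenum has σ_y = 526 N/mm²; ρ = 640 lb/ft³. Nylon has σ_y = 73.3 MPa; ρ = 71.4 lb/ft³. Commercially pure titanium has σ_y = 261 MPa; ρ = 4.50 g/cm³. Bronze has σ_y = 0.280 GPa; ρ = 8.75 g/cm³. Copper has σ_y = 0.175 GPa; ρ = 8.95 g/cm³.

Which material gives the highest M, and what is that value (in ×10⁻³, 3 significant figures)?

Normalizing units and computing the index:
  epoxy: σ_y = 55.50 MPa, ρ = 1160 kg/m³
  molybdenum: σ_y = 526.0 MPa, ρ = 10250 kg/m³
  nylon: σ_y = 73.30 MPa, ρ = 1144 kg/m³
  commercially pure titanium: σ_y = 261.0 MPa, ρ = 4500 kg/m³
  bronze: σ_y = 280.0 MPa, ρ = 8750 kg/m³
  copper: σ_y = 175.0 MPa, ρ = 8950 kg/m³
  nylon: M = 15.3×10⁻³
  epoxy: M = 12.5×10⁻³
  commercially pure titanium: M = 9.08×10⁻³
  molybdenum: M = 6.36×10⁻³
  bronze: M = 4.89×10⁻³
  copper: M = 3.50×10⁻³
The maximum is for nylon.

nylon, M = 15.3×10⁻³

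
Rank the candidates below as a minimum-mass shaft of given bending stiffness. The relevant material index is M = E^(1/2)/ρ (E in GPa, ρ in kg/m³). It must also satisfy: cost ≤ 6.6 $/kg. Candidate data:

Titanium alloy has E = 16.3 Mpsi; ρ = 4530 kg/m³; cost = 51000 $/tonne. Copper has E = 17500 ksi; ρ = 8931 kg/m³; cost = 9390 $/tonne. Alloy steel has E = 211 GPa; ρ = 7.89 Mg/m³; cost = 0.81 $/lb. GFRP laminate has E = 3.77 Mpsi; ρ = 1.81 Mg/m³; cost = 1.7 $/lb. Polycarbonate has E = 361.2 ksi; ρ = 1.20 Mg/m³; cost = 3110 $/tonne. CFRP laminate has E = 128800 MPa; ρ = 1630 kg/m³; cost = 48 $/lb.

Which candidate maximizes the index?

GFRP laminate

Screen on constraints: cost ≤ 6.6 $/kg. Survivors: alloy steel, GFRP laminate, polycarbonate.
Convert each candidate to consistent units, then evaluate M:
  alloy steel: E = 211.0 GPa, ρ = 7890 kg/m³
  GFRP laminate: E = 25.99 GPa, ρ = 1810 kg/m³
  polycarbonate: E = 2.490 GPa, ρ = 1200 kg/m³
  GFRP laminate: M = 2.82×10⁻³
  alloy steel: M = 1.84×10⁻³
  polycarbonate: M = 1.32×10⁻³
The maximum is for GFRP laminate.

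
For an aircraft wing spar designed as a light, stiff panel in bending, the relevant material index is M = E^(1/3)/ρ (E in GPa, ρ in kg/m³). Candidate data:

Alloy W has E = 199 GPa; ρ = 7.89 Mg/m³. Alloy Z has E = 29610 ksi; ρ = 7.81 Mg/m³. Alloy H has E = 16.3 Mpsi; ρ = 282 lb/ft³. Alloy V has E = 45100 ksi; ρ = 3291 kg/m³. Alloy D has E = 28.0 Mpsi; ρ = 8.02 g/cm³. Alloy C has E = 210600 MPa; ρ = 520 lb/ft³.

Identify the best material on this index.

alloy V

Putting every candidate on a common basis:
  alloy W: E = 199.0 GPa, ρ = 7890 kg/m³
  alloy Z: E = 204.2 GPa, ρ = 7810 kg/m³
  alloy H: E = 112.4 GPa, ρ = 4517 kg/m³
  alloy V: E = 311.0 GPa, ρ = 3291 kg/m³
  alloy D: E = 193.1 GPa, ρ = 8020 kg/m³
  alloy C: E = 210.6 GPa, ρ = 8330 kg/m³
  alloy V: M = 2.06×10⁻³
  alloy H: M = 1.07×10⁻³
  alloy Z: M = 0.754×10⁻³
  alloy W: M = 0.740×10⁻³
  alloy D: M = 0.721×10⁻³
  alloy C: M = 0.714×10⁻³
The maximum is for alloy V.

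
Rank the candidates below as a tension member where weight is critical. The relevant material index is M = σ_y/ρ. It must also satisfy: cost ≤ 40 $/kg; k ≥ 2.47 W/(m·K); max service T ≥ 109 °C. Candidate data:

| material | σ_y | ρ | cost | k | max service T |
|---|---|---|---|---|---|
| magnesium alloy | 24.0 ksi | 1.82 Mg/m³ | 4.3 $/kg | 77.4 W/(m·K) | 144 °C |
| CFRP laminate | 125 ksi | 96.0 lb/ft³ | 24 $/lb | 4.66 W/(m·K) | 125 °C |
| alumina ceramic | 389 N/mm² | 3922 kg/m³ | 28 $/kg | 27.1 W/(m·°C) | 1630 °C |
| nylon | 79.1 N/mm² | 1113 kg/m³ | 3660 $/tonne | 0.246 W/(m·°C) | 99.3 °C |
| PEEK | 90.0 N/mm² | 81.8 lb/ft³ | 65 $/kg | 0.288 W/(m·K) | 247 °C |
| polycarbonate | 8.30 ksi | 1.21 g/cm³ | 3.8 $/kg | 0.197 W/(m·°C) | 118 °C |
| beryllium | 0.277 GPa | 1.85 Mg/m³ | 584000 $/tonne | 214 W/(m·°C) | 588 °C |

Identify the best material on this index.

alumina ceramic

Screen on constraints: cost ≤ 40 $/kg; k ≥ 2.47 W/(m·K); max service T ≥ 109 °C. Survivors: magnesium alloy, alumina ceramic.
Putting every candidate on a common basis:
  magnesium alloy: σ_y = 165.5 MPa, ρ = 1820 kg/m³
  alumina ceramic: σ_y = 389.0 MPa, ρ = 3922 kg/m³
  alumina ceramic: M = 99.2 kN·m/kg
  magnesium alloy: M = 90.9 kN·m/kg
Alumina ceramic has the largest M.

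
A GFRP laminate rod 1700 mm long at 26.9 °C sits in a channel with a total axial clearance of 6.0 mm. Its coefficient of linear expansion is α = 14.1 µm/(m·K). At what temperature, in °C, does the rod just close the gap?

277 °C

α·L₀·ΔT = 6.0 mm ⇒ ΔT = 6.0 / (14.1×10⁻⁶ × 1700.0) = 250.3 K.
T = 26.9 + 250.3 = 277.2 °C.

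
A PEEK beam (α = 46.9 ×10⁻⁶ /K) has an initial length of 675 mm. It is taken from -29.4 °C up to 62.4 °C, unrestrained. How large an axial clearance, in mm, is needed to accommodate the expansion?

2.91 mm

ΔT = 62.4 − (-29.4) = 91.80 K.
ΔL = α·L₀·ΔT = 46.9×10⁻⁶ × 675 mm × 91.80 K = 2.91 mm.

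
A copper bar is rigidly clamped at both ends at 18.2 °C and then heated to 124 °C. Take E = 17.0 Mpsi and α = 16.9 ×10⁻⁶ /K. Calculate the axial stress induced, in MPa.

E = 17.0 Mpsi = 117.2 GPa.
ΔT = 105.8 K. Constrained thermal stress σ = E·α·ΔT = 117.2×10³ MPa × 16.9×10⁻⁶ × 105.8 = 210 MPa (compressive).

210 MPa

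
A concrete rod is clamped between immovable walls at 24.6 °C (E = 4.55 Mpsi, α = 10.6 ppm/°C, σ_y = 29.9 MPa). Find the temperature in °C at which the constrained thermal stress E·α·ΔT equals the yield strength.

115 °C

E = 4.55 Mpsi = 31.37 GPa.
E·α·ΔT = 29.90 MPa ⇒ ΔT = 29.90 / (31.37×10³ × 10.6×10⁻⁶) = 89.92 K.
T = 24.6 + 89.92 = 114.5 °C.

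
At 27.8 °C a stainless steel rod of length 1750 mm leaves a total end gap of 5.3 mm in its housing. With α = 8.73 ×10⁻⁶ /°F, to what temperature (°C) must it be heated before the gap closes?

α = 8.73×10⁻⁶/°F × 9/5 = 15.7×10⁻⁶/K.
α·L₀·ΔT = 5.3 mm ⇒ ΔT = 5.3 / (15.7×10⁻⁶ × 1750.0) = 192.7 K.
T = 27.8 + 192.7 = 220.5 °C.

221 °C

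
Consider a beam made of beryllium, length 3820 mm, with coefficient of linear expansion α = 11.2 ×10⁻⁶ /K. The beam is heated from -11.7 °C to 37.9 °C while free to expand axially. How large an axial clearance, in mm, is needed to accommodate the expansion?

ΔT = 37.9 − (-11.7) = 49.60 K.
ΔL = α·L₀·ΔT = 11.2×10⁻⁶ × 3820 mm × 49.60 K = 2.12 mm.

2.12 mm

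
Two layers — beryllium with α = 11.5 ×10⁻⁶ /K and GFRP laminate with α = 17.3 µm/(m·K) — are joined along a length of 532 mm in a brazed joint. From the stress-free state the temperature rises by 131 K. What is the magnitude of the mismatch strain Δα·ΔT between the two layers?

7.60×10⁻⁴

Δα = |11.5 − 17.3|×10⁻⁶/K = 5.80×10⁻⁶/K.
Mismatch strain = Δα·ΔT = 5.80×10⁻⁶ × 131.0 = 7.60×10⁻⁴.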